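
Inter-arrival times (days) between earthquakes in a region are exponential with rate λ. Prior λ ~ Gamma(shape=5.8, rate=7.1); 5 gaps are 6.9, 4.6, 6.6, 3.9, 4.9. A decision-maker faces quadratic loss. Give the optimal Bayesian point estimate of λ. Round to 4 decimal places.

0.3176

Σ times = 26.9. Posterior: Gamma(shape = 5.8+5 = 10.8, rate = 7.1+26.9 = 34.0).
Mode = (α−1)/β = 9.8/34.0 = 0.2882.
Mean = α/β = 10.8/34.0 = 0.3176.
Quadratic loss ⇒ the optimal estimator is the posterior mean.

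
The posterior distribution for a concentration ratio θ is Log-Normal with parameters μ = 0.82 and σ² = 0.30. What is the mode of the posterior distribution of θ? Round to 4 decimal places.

1.6820

Mode = exp(μ − σ²) = exp(0.52) = 1.6820.
Mean = exp(μ + σ²/2) = exp(0.970) = 2.6379.
This is the posterior mode — the MAP estimate.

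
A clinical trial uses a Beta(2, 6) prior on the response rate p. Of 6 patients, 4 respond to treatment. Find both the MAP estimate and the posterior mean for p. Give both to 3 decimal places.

MAP estimate = 0.417, posterior mean = 0.429

Posterior: Beta(2+4, 6+2) = Beta(6, 8).
Mode = (6−1)/(6+8−2) = 5/12 = 0.417.
Mean = 6/(6+8) = 6/14 = 0.429.
The mean is pulled above the mode by the posterior's right skew.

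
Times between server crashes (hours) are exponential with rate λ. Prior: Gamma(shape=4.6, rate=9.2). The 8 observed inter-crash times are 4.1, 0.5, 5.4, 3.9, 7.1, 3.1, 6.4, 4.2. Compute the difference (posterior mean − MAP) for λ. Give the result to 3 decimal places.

Σ times = 34.7. Posterior: Gamma(shape = 4.6+8 = 12.6, rate = 9.2+34.7 = 43.9).
Mode = (α−1)/β = 11.6/43.9 = 0.264.
Mean = α/β = 12.6/43.9 = 0.287.
Difference = 0.287 − 0.264 = 0.023.

0.023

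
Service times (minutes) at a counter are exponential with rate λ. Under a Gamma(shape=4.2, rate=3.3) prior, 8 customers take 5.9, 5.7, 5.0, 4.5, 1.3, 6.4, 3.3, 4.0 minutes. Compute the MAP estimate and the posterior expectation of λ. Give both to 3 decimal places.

Σ times = 36.1. Posterior: Gamma(shape = 4.2+8 = 12.2, rate = 3.3+36.1 = 39.4).
Mode = (α−1)/β = 11.2/39.4 = 0.284.
Mean = α/β = 12.2/39.4 = 0.310.

λ_MAP = 0.284, E[λ|data] = 0.310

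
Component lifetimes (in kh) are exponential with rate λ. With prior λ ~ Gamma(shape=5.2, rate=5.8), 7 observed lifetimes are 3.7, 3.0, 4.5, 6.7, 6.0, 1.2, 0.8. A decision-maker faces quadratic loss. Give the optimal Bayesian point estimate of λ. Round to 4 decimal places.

0.3849

Σ times = 25.9. Posterior: Gamma(shape = 5.2+7 = 12.2, rate = 5.8+25.9 = 31.7).
Mode = (α−1)/β = 11.2/31.7 = 0.3533.
Mean = α/β = 12.2/31.7 = 0.3849.
Quadratic loss ⇒ the optimal estimator is the posterior mean.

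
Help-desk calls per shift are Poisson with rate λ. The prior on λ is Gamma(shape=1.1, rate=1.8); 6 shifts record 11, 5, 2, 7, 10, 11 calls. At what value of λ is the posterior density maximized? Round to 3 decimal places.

Σ counts = 46. Posterior: Gamma(shape = 1.1+46 = 47.1, rate = 1.8+6 = 7.8).
Mode = (α−1)/β = 46.1/7.8 = 5.910.
Mean = α/β = 47.1/7.8 = 6.038.
This is the posterior mode — the MAP estimate.

5.910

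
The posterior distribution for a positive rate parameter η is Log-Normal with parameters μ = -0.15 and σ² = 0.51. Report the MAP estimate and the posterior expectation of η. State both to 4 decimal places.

Mode = exp(μ − σ²) = exp(-0.66) = 0.5169.
Mean = exp(μ + σ²/2) = exp(0.105) = 1.1107.

MAP estimate = 0.5169, posterior expectation = 1.1107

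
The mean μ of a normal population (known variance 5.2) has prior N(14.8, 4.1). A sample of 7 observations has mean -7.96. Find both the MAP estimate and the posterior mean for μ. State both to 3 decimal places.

Posterior for μ is Normal. Precision-weighted mean: (1/4.1·14.8 + 7/5.2·-7.96) / (1/4.1 + 7/5.2) = -4.469.
A Normal posterior is symmetric, so mode = mean.

MAP: -4.469. Posterior mean: -4.469.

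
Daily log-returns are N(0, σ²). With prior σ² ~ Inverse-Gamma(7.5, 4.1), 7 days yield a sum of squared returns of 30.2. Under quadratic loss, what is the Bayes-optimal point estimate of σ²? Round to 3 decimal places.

Posterior: Inverse-Gamma(shape = 7.5+7/2 = 11.0, scale = 4.1+30.2/2 = 19.2).
Mode = β/(α+1) = 19.2/12.0 = 1.600.
Mean = β/(α−1) = 19.2/10.0 = 1.920.
Quadratic loss ⇒ the optimal estimator is the posterior mean.

1.920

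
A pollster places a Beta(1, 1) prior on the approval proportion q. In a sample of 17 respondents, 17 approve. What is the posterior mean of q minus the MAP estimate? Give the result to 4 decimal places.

Posterior: Beta(1+17, 1+0) = Beta(18, 1).
Since β = 1 ≤ 1 and α > 1, the Beta density is monotone increasing on [0,1]; the mode is at 1.
Mean = 18/(18+1) = 0.9474.
Difference = 0.9474 − 1.0000 = -0.0526.
The mean is pulled below the mode by the posterior's left skew.

-0.0526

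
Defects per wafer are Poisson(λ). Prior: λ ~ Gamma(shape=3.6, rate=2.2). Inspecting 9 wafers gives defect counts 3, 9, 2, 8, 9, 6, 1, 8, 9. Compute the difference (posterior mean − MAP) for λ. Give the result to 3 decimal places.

Σ counts = 55. Posterior: Gamma(shape = 3.6+55 = 58.6, rate = 2.2+9 = 11.2).
Mode = (α−1)/β = 57.6/11.2 = 5.143.
Mean = α/β = 58.6/11.2 = 5.232.
Difference = 5.232 − 5.143 = 0.089.
Right-skewed posterior ⇒ mode < mean.

0.089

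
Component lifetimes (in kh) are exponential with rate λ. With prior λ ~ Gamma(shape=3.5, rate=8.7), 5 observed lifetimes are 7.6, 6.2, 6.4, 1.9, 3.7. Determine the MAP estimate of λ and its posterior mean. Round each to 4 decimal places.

MAP estimate = 0.2174, posterior mean = 0.2464

Σ times = 25.8. Posterior: Gamma(shape = 3.5+5 = 8.5, rate = 8.7+25.8 = 34.5).
Mode = (α−1)/β = 7.5/34.5 = 0.2174.
Mean = α/β = 8.5/34.5 = 0.2464.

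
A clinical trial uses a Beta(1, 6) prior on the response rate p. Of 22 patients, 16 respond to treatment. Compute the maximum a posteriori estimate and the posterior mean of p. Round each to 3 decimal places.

Posterior: Beta(1+16, 6+6) = Beta(17, 12).
Mode = (17−1)/(17+12−2) = 16/27 = 0.593.
Mean = 17/(17+12) = 17/29 = 0.586.

MAP: 0.593. Posterior mean: 0.586.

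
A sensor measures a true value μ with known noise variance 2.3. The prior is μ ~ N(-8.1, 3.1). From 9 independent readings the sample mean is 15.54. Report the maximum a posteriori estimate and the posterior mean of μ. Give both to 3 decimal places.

MAP = 13.740, posterior mean = 13.740

Posterior for μ is Normal. Precision-weighted mean: (1/3.1·-8.1 + 9/2.3·15.54) / (1/3.1 + 9/2.3) = 13.740.
A Normal posterior is symmetric, so mode = mean.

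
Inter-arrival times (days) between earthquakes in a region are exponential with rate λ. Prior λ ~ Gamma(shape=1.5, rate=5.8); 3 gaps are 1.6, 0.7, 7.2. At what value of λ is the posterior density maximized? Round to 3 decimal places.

Σ times = 9.5. Posterior: Gamma(shape = 1.5+3 = 4.5, rate = 5.8+9.5 = 15.3).
Mode = (α−1)/β = 3.5/15.3 = 0.229.
Mean = α/β = 4.5/15.3 = 0.294.
This is the posterior mode — the MAP estimate.

0.229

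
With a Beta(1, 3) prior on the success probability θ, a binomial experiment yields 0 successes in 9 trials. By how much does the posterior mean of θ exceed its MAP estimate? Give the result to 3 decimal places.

Posterior: Beta(1+0, 3+9) = Beta(1, 12).
Since α = 1 ≤ 1 and β > 1, the Beta density is monotone decreasing on [0,1]; the mode is at 0.
Mean = 1/(1+12) = 0.077.
Difference = 0.077 − 0.000 = 0.077.
The mean is pulled above the mode by the posterior's right skew.

0.077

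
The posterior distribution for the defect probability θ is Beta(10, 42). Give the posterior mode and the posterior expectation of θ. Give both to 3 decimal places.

MAP = 0.180, posterior mean = 0.192

Mode = (10−1)/(10+42−2) = 9/50 = 0.180.
Mean = 10/(10+42) = 10/52 = 0.192.
Mean > mode: the posterior has a right tail.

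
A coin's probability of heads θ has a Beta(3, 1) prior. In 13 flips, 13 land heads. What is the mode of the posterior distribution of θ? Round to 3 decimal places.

Posterior: Beta(3+13, 1+0) = Beta(16, 1).
Since β = 1 ≤ 1 and α > 1, the Beta density is monotone increasing on [0,1]; the mode is at 1.
Mean = 16/(16+1) = 0.941.
This is the posterior mode — the MAP estimate.

1.000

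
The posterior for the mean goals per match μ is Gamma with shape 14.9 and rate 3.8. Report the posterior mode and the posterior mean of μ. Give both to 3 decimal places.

posterior mode = 3.658, posterior mean = 3.921

Mode = (α−1)/β = 13.9/3.8 = 3.658.
Mean = α/β = 14.9/3.8 = 3.921.
Right-skewed posterior ⇒ mode < mean.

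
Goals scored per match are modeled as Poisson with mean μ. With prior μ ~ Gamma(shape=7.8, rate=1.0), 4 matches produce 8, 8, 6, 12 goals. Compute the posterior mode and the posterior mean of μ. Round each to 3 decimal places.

μ_MAP = 8.160, E[μ|data] = 8.360

Σ counts = 34. Posterior: Gamma(shape = 7.8+34 = 41.8, rate = 1.0+4 = 5.0).
Mode = (α−1)/β = 40.8/5.0 = 8.160.
Mean = α/β = 41.8/5.0 = 8.360.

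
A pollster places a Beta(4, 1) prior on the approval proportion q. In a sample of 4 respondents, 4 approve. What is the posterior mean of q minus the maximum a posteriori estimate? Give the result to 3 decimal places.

-0.111

Posterior: Beta(4+4, 1+0) = Beta(8, 1).
Since β = 1 ≤ 1 and α > 1, the Beta density is monotone increasing on [0,1]; the mode is at 1.
Mean = 8/(8+1) = 0.889.
Difference = 0.889 − 1.000 = -0.111.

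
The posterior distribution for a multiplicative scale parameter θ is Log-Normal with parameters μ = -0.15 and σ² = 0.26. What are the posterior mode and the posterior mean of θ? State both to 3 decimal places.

MAP = 0.664, posterior mean = 0.980

Mode = exp(μ − σ²) = exp(-0.41) = 0.664.
Mean = exp(μ + σ²/2) = exp(-0.020) = 0.980.
Mean > mode: the posterior has a right tail.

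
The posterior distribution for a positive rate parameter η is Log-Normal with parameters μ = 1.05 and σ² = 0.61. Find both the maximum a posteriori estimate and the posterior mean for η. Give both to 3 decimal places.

Mode = exp(μ − σ²) = exp(0.44) = 1.553.
Mean = exp(μ + σ²/2) = exp(1.355) = 3.877.
Right-skewed posterior ⇒ mode < mean.

MAP = 1.553, posterior mean = 3.877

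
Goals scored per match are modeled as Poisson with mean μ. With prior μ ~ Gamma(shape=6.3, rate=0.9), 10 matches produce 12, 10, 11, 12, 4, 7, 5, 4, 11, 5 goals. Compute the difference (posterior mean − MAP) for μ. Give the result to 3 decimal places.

0.092

Σ counts = 81. Posterior: Gamma(shape = 6.3+81 = 87.3, rate = 0.9+10 = 10.9).
Mode = (α−1)/β = 86.3/10.9 = 7.917.
Mean = α/β = 87.3/10.9 = 8.009.
Difference = 8.009 − 7.917 = 0.092.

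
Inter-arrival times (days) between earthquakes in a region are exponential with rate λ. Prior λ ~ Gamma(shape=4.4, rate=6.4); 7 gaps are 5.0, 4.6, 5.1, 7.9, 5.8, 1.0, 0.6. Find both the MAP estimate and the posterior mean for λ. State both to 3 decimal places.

λ_MAP = 0.286, E[λ|data] = 0.313

Σ times = 30.0. Posterior: Gamma(shape = 4.4+7 = 11.4, rate = 6.4+30.0 = 36.4).
Mode = (α−1)/β = 10.4/36.4 = 0.286.
Mean = α/β = 11.4/36.4 = 0.313.
The mean is pulled above the mode by the posterior's right skew.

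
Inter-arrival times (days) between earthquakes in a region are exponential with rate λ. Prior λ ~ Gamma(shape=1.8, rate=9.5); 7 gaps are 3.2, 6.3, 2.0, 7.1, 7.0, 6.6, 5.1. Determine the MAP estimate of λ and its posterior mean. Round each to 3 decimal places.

MAP: 0.167. Posterior mean: 0.188.

Σ times = 37.3. Posterior: Gamma(shape = 1.8+7 = 8.8, rate = 9.5+37.3 = 46.8).
Mode = (α−1)/β = 7.8/46.8 = 0.167.
Mean = α/β = 8.8/46.8 = 0.188.
The mean is pulled above the mode by the posterior's right skew.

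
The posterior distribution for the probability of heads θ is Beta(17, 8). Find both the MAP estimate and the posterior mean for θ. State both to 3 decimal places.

MAP: 0.696. Posterior mean: 0.680.

Mode = (17−1)/(17+8−2) = 16/23 = 0.696.
Mean = 17/(17+8) = 17/25 = 0.680.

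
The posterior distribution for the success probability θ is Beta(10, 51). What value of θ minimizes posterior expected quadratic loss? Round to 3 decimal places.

Mode = (10−1)/(10+51−2) = 9/59 = 0.153.
Mean = 10/(10+51) = 10/61 = 0.164.
Quadratic loss ⇒ the optimal estimator is the posterior mean.

0.164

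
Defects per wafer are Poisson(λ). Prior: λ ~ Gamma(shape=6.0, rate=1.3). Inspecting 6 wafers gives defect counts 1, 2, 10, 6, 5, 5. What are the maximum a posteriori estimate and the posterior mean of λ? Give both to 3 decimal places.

Σ counts = 29. Posterior: Gamma(shape = 6.0+29 = 35.0, rate = 1.3+6 = 7.3).
Mode = (α−1)/β = 34.0/7.3 = 4.658.
Mean = α/β = 35.0/7.3 = 4.795.
The mean is pulled above the mode by the posterior's right skew.

MAP: 4.658. Posterior mean: 4.795.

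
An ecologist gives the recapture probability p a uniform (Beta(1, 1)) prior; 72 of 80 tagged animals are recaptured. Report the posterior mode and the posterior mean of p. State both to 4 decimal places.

MAP = 0.9000, posterior mean = 0.8902

Posterior: Beta(1+72, 1+8) = Beta(73, 9).
Mode = (73−1)/(73+9−2) = 72/80 = 0.9000.
With a flat prior the MAP equals the MLE, 72/80.
Mean = 73/(73+9) = 73/82 = 0.8902.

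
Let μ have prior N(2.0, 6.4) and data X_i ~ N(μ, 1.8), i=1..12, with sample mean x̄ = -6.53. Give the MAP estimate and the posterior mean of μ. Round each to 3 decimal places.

MAP: -6.335. Posterior mean: -6.335.

Posterior for μ is Normal. Precision-weighted mean: (1/6.4·2.0 + 12/1.8·-6.53) / (1/6.4 + 12/1.8) = -6.335.
A Normal posterior is symmetric, so mode = mean.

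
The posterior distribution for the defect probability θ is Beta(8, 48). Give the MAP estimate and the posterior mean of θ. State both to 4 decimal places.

MAP: 0.1296. Posterior mean: 0.1429.

Mode = (8−1)/(8+48−2) = 7/54 = 0.1296.
Mean = 8/(8+48) = 8/56 = 0.1429.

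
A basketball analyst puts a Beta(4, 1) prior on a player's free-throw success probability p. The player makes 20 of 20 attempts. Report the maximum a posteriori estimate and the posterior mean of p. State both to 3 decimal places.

Posterior: Beta(4+20, 1+0) = Beta(24, 1).
Since β = 1 ≤ 1 and α > 1, the Beta density is monotone increasing on [0,1]; the mode is at 1.
Mean = 24/(24+1) = 0.960.

p_MAP = 1.000, E[p|data] = 0.960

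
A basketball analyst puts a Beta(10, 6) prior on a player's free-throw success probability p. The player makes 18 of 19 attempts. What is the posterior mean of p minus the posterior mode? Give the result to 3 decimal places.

-0.018

Posterior: Beta(10+18, 6+1) = Beta(28, 7).
Mode = (28−1)/(28+7−2) = 27/33 = 0.818.
Mean = 28/(28+7) = 28/35 = 0.800.
Difference = 0.800 − 0.818 = -0.018.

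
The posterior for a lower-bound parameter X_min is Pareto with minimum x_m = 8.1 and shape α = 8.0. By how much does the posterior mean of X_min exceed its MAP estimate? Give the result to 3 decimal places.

1.157

The Pareto density is strictly decreasing on [x_m, ∞), so the mode is x_m = 8.100.
Mean = α·x_m/(α−1) = 8.0·8.1/7.0 = 9.257.
Difference = 9.257 − 8.100 = 1.157.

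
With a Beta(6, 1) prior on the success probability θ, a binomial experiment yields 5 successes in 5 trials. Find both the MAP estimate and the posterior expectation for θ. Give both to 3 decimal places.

MAP: 1.000. Posterior mean: 0.917.

Posterior: Beta(6+5, 1+0) = Beta(11, 1).
Since β = 1 ≤ 1 and α > 1, the Beta density is monotone increasing on [0,1]; the mode is at 1.
Mean = 11/(11+1) = 0.917.
Mode > mean: the posterior has a left tail.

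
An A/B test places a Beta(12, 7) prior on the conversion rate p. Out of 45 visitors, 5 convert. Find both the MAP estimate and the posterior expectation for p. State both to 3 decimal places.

MAP estimate = 0.258, posterior expectation = 0.266

Posterior: Beta(12+5, 7+40) = Beta(17, 47).
Mode = (17−1)/(17+47−2) = 16/62 = 0.258.
Mean = 17/(17+47) = 17/64 = 0.266.
The posterior is right-skewed, so the mean exceeds the mode.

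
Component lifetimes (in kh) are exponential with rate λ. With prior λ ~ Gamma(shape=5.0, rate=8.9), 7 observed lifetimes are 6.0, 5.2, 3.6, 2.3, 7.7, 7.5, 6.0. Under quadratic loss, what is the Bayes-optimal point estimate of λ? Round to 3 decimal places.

Σ times = 38.3. Posterior: Gamma(shape = 5.0+7 = 12.0, rate = 8.9+38.3 = 47.2).
Mode = (α−1)/β = 11.0/47.2 = 0.233.
Mean = α/β = 12.0/47.2 = 0.254.
Quadratic loss ⇒ the optimal estimator is the posterior mean.

0.254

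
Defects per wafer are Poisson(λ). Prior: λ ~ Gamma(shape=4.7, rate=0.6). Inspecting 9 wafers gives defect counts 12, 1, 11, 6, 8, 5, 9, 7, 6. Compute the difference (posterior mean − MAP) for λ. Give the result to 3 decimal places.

Σ counts = 65. Posterior: Gamma(shape = 4.7+65 = 69.7, rate = 0.6+9 = 9.6).
Mode = (α−1)/β = 68.7/9.6 = 7.156.
Mean = α/β = 69.7/9.6 = 7.260.
Difference = 7.260 − 7.156 = 0.104.

0.104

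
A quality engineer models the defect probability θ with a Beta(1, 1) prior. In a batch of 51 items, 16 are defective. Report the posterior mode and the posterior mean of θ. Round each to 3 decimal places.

Posterior: Beta(1+16, 1+35) = Beta(17, 36).
Mode = (17−1)/(17+36−2) = 16/51 = 0.314.
With a flat prior the MAP equals the MLE, 16/51.
Mean = 17/(17+36) = 17/53 = 0.321.

θ_MAP = 0.314, E[θ|data] = 0.321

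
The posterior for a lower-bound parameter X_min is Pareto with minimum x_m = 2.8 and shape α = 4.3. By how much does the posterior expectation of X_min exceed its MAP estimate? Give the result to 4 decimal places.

0.8485

The Pareto density is strictly decreasing on [x_m, ∞), so the mode is x_m = 2.8000.
Mean = α·x_m/(α−1) = 4.3·2.8/3.3 = 3.6485.
Difference = 3.6485 − 2.8000 = 0.8485.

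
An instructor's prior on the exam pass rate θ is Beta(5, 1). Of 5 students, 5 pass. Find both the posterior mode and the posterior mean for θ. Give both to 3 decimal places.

MAP: 1.000. Posterior mean: 0.909.

Posterior: Beta(5+5, 1+0) = Beta(10, 1).
Since β = 1 ≤ 1 and α > 1, the Beta density is monotone increasing on [0,1]; the mode is at 1.
Mean = 10/(10+1) = 0.909.
The mean is pulled below the mode by the posterior's left skew.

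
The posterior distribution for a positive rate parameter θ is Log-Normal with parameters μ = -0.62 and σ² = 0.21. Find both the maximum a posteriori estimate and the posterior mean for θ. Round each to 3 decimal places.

θ_MAP = 0.436, E[θ|data] = 0.598

Mode = exp(μ − σ²) = exp(-0.83) = 0.436.
Mean = exp(μ + σ²/2) = exp(-0.515) = 0.598.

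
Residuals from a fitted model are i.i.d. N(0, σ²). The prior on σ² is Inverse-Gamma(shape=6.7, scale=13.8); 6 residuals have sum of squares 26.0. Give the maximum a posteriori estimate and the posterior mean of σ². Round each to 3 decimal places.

Posterior: Inverse-Gamma(shape = 6.7+6/2 = 9.7, scale = 13.8+26.0/2 = 26.8).
Mode = β/(α+1) = 26.8/10.7 = 2.505.
Mean = β/(α−1) = 26.8/8.7 = 3.080.

MAP = 2.505; posterior mean = 3.080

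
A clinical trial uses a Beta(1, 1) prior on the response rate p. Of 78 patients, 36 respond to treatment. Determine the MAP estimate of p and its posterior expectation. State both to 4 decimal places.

Posterior: Beta(1+36, 1+42) = Beta(37, 43).
Mode = (37−1)/(37+43−2) = 36/78 = 0.4615.
Mean = 37/(37+43) = 37/80 = 0.4625.

MAP = 0.4615, posterior mean = 0.4625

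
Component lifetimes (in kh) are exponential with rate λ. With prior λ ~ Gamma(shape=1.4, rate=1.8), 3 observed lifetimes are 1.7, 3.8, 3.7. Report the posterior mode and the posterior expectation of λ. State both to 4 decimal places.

Σ times = 9.2. Posterior: Gamma(shape = 1.4+3 = 4.4, rate = 1.8+9.2 = 11.0).
Mode = (α−1)/β = 3.4/11.0 = 0.3091.
Mean = α/β = 4.4/11.0 = 0.4000.

posterior mode = 0.3091, posterior expectation = 0.4000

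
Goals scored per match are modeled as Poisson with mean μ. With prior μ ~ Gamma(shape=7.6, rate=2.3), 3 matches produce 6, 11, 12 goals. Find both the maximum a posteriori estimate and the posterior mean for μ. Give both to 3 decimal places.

μ_MAP = 6.717, E[μ|data] = 6.906

Σ counts = 29. Posterior: Gamma(shape = 7.6+29 = 36.6, rate = 2.3+3 = 5.3).
Mode = (α−1)/β = 35.6/5.3 = 6.717.
Mean = α/β = 36.6/5.3 = 6.906.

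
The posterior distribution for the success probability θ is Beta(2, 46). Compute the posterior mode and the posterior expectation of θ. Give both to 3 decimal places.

MAP = 0.022; posterior mean = 0.042

Mode = (2−1)/(2+46−2) = 1/46 = 0.022.
Mean = 2/(2+46) = 2/48 = 0.042.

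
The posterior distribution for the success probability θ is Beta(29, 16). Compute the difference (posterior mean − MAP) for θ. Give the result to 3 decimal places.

-0.007

Mode = (29−1)/(29+16−2) = 28/43 = 0.651.
Mean = 29/(29+16) = 29/45 = 0.644.
Difference = 0.644 − 0.651 = -0.007.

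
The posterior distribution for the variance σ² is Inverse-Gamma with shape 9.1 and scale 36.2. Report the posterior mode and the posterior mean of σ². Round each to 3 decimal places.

σ²_MAP = 3.584, E[σ²|data] = 4.469

Mode = β/(α+1) = 36.2/10.1 = 3.584.
Mean = β/(α−1) = 36.2/8.1 = 4.469.
The posterior is right-skewed, so the mean exceeds the mode.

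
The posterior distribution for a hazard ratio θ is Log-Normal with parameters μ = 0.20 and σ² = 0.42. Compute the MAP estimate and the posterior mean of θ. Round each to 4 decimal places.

Mode = exp(μ − σ²) = exp(-0.22) = 0.8025.
Mean = exp(μ + σ²/2) = exp(0.410) = 1.5068.
The posterior is right-skewed, so the mean exceeds the mode.

MAP = 0.8025; posterior mean = 1.5068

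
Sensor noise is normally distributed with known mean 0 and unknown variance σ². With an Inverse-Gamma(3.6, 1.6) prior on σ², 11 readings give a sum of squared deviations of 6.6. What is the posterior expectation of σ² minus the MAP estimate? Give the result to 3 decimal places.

Posterior: Inverse-Gamma(shape = 3.6+11/2 = 9.1, scale = 1.6+6.6/2 = 4.9).
Mode = β/(α+1) = 4.9/10.1 = 0.485.
Mean = β/(α−1) = 4.9/8.1 = 0.605.
Difference = 0.605 − 0.485 = 0.120.

0.120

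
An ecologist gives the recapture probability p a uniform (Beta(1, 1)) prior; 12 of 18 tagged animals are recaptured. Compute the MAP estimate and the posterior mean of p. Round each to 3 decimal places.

Posterior: Beta(1+12, 1+6) = Beta(13, 7).
Mode = (13−1)/(13+7−2) = 12/18 = 0.667.
With a flat prior the MAP equals the MLE, 12/18.
Mean = 13/(13+7) = 13/20 = 0.650.
The mean is pulled below the mode by the posterior's left skew.

MAP = 0.667; posterior mean = 0.650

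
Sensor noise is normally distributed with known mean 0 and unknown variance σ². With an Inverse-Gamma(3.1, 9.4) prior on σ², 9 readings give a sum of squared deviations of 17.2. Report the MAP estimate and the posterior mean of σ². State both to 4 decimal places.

σ²_MAP = 2.0930, E[σ²|data] = 2.7273

Posterior: Inverse-Gamma(shape = 3.1+9/2 = 7.6, scale = 9.4+17.2/2 = 18.0).
Mode = β/(α+1) = 18.0/8.6 = 2.0930.
Mean = β/(α−1) = 18.0/6.6 = 2.7273.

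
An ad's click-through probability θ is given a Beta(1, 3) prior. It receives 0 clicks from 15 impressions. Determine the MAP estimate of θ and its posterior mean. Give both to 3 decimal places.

MAP estimate = 0.000, posterior mean = 0.053

Posterior: Beta(1+0, 3+15) = Beta(1, 18).
Since α = 1 ≤ 1 and β > 1, the Beta density is monotone decreasing on [0,1]; the mode is at 0.
Mean = 1/(1+18) = 0.053.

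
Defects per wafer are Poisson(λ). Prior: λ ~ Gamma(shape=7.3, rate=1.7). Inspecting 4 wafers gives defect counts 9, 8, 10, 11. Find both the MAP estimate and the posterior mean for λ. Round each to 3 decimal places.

MAP estimate = 7.772, posterior mean = 7.947

Σ counts = 38. Posterior: Gamma(shape = 7.3+38 = 45.3, rate = 1.7+4 = 5.7).
Mode = (α−1)/β = 44.3/5.7 = 7.772.
Mean = α/β = 45.3/5.7 = 7.947.
Right-skewed posterior ⇒ mode < mean.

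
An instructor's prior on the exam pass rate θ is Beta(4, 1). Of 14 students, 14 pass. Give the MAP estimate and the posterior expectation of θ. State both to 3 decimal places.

Posterior: Beta(4+14, 1+0) = Beta(18, 1).
Since β = 1 ≤ 1 and α > 1, the Beta density is monotone increasing on [0,1]; the mode is at 1.
Mean = 18/(18+1) = 0.947.
The posterior is left-skewed, so the mode exceeds the mean.

MAP = 1.000; posterior mean = 0.947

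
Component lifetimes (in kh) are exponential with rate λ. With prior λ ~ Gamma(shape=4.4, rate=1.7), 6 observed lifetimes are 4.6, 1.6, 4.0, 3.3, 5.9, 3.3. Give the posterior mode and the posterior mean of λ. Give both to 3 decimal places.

λ_MAP = 0.385, E[λ|data] = 0.426

Σ times = 22.7. Posterior: Gamma(shape = 4.4+6 = 10.4, rate = 1.7+22.7 = 24.4).
Mode = (α−1)/β = 9.4/24.4 = 0.385.
Mean = α/β = 10.4/24.4 = 0.426.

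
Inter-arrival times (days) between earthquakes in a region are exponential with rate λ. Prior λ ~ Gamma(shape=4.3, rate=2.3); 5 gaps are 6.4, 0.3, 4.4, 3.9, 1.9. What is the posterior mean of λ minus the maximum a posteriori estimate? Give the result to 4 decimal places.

Σ times = 16.9. Posterior: Gamma(shape = 4.3+5 = 9.3, rate = 2.3+16.9 = 19.2).
Mode = (α−1)/β = 8.3/19.2 = 0.4323.
Mean = α/β = 9.3/19.2 = 0.4844.
Difference = 0.4844 − 0.4323 = 0.0521.
The mean is pulled above the mode by the posterior's right skew.

0.0521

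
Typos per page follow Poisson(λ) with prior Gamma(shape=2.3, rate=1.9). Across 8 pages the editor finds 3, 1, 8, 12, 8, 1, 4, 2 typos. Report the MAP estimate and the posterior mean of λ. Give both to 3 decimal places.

MAP: 4.071. Posterior mean: 4.172.

Σ counts = 39. Posterior: Gamma(shape = 2.3+39 = 41.3, rate = 1.9+8 = 9.9).
Mode = (α−1)/β = 40.3/9.9 = 4.071.
Mean = α/β = 41.3/9.9 = 4.172.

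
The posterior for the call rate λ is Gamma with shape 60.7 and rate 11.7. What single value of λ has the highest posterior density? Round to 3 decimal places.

Mode = (α−1)/β = 59.7/11.7 = 5.103.
Mean = α/β = 60.7/11.7 = 5.188.
This is the posterior mode — the MAP estimate.

5.103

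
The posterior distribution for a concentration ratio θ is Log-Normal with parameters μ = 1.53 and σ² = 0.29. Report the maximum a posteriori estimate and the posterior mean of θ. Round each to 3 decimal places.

MAP = 3.456; posterior mean = 5.339

Mode = exp(μ − σ²) = exp(1.24) = 3.456.
Mean = exp(μ + σ²/2) = exp(1.675) = 5.339.
Mean > mode: the posterior has a right tail.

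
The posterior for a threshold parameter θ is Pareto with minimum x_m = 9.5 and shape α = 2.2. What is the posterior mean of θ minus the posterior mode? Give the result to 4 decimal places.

The Pareto density is strictly decreasing on [x_m, ∞), so the mode is x_m = 9.5000.
Mean = α·x_m/(α−1) = 2.2·9.5/1.2 = 17.4167.
Difference = 17.4167 − 9.5000 = 7.9167.

7.9167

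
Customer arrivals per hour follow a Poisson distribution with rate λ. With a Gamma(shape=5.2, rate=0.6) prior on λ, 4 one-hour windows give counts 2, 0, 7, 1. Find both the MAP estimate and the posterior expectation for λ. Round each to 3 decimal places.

Σ counts = 10. Posterior: Gamma(shape = 5.2+10 = 15.2, rate = 0.6+4 = 4.6).
Mode = (α−1)/β = 14.2/4.6 = 3.087.
Mean = α/β = 15.2/4.6 = 3.304.
The mean is pulled above the mode by the posterior's right skew.

MAP = 3.087; posterior mean = 3.304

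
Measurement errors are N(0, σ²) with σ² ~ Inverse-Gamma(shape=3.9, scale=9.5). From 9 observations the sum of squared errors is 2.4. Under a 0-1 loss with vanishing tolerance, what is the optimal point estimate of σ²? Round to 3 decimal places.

1.138

Posterior: Inverse-Gamma(shape = 3.9+9/2 = 8.4, scale = 9.5+2.4/2 = 10.7).
Mode = β/(α+1) = 10.7/9.4 = 1.138.
Mean = β/(α−1) = 10.7/7.4 = 1.446.
This is the posterior mode — the MAP estimate.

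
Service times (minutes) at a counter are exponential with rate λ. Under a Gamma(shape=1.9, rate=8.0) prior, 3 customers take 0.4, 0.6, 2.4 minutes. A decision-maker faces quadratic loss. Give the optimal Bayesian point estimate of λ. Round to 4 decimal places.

0.4298

Σ times = 3.4. Posterior: Gamma(shape = 1.9+3 = 4.9, rate = 8.0+3.4 = 11.4).
Mode = (α−1)/β = 3.9/11.4 = 0.3421.
Mean = α/β = 4.9/11.4 = 0.4298.
Quadratic loss ⇒ the optimal estimator is the posterior mean.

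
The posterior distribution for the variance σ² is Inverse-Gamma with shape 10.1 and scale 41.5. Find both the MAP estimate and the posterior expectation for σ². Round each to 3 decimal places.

MAP estimate = 3.739, posterior expectation = 4.560

Mode = β/(α+1) = 41.5/11.1 = 3.739.
Mean = β/(α−1) = 41.5/9.1 = 4.560.
Mean > mode: the posterior has a right tail.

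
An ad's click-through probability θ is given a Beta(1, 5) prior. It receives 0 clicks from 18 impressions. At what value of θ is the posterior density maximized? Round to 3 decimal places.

Posterior: Beta(1+0, 5+18) = Beta(1, 23).
Since α = 1 ≤ 1 and β > 1, the Beta density is monotone decreasing on [0,1]; the mode is at 0.
Mean = 1/(1+23) = 0.042.
This is the posterior mode — the MAP estimate.

0.000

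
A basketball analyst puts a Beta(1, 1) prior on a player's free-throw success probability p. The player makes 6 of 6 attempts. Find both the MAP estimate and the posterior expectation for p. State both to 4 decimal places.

Posterior: Beta(1+6, 1+0) = Beta(7, 1).
Since β = 1 ≤ 1 and α > 1, the Beta density is monotone increasing on [0,1]; the mode is at 1.
Mean = 7/(7+1) = 0.8750.
Left-skewed posterior ⇒ mean < mode.

MAP = 1.0000; posterior mean = 0.8750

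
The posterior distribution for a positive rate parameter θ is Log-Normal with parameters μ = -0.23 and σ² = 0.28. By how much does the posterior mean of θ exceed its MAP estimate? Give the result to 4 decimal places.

Mode = exp(μ − σ²) = exp(-0.51) = 0.6005.
Mean = exp(μ + σ²/2) = exp(-0.090) = 0.9139.
Difference = 0.9139 − 0.6005 = 0.3134.
The posterior is right-skewed, so the mean exceeds the mode.

0.3134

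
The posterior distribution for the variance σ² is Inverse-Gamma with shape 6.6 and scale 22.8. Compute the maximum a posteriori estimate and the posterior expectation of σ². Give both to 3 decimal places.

MAP = 3.000, posterior mean = 4.071

Mode = β/(α+1) = 22.8/7.6 = 3.000.
Mean = β/(α−1) = 22.8/5.6 = 4.071.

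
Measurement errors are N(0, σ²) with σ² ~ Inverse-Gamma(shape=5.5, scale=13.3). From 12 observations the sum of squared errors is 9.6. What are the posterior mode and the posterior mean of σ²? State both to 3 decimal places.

MAP = 1.448; posterior mean = 1.724

Posterior: Inverse-Gamma(shape = 5.5+12/2 = 11.5, scale = 13.3+9.6/2 = 18.1).
Mode = β/(α+1) = 18.1/12.5 = 1.448.
Mean = β/(α−1) = 18.1/10.5 = 1.724.
Mean > mode: the posterior has a right tail.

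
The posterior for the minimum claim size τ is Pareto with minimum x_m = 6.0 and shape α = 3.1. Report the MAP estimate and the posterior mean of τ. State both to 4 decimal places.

MAP = 6.0000; posterior mean = 8.8571

The Pareto density is strictly decreasing on [x_m, ∞), so the mode is x_m = 6.0000.
Mean = α·x_m/(α−1) = 3.1·6.0/2.1 = 8.8571.
Right-skewed posterior ⇒ mode < mean.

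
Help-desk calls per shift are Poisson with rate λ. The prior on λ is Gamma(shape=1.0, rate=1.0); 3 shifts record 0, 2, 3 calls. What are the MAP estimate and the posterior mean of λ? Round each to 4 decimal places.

Σ counts = 5. Posterior: Gamma(shape = 1.0+5 = 6.0, rate = 1.0+3 = 4.0).
Mode = (α−1)/β = 5.0/4.0 = 1.2500.
Mean = α/β = 6.0/4.0 = 1.5000.

MAP = 1.2500, posterior mean = 1.5000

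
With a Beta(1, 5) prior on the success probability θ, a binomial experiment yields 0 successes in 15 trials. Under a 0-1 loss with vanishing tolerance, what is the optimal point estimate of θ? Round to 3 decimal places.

0.000

Posterior: Beta(1+0, 5+15) = Beta(1, 20).
Since α = 1 ≤ 1 and β > 1, the Beta density is monotone decreasing on [0,1]; the mode is at 0.
Mean = 1/(1+20) = 0.048.
This is the posterior mode — the MAP estimate.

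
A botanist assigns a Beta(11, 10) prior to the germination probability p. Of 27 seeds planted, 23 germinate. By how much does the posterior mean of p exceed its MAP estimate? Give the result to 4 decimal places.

-0.0091

Posterior: Beta(11+23, 10+4) = Beta(34, 14).
Mode = (34−1)/(34+14−2) = 33/46 = 0.7174.
Mean = 34/(34+14) = 34/48 = 0.7083.
Difference = 0.7083 − 0.7174 = -0.0091.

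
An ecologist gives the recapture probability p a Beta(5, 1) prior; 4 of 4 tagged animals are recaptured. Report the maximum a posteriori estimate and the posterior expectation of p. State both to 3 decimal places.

maximum a posteriori estimate = 1.000, posterior expectation = 0.900

Posterior: Beta(5+4, 1+0) = Beta(9, 1).
Since β = 1 ≤ 1 and α > 1, the Beta density is monotone increasing on [0,1]; the mode is at 1.
Mean = 9/(9+1) = 0.900.
Left-skewed posterior ⇒ mean < mode.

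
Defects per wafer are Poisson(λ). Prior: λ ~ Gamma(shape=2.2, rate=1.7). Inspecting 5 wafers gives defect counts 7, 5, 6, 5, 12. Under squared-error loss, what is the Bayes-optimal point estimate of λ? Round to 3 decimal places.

Σ counts = 35. Posterior: Gamma(shape = 2.2+35 = 37.2, rate = 1.7+5 = 6.7).
Mode = (α−1)/β = 36.2/6.7 = 5.403.
Mean = α/β = 37.2/6.7 = 5.552.
Squared-error loss ⇒ the optimal estimator is the posterior mean.

5.552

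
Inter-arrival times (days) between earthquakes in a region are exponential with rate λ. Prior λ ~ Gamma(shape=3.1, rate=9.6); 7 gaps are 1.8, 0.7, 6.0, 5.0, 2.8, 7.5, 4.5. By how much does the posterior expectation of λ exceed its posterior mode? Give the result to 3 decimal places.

0.026

Σ times = 28.3. Posterior: Gamma(shape = 3.1+7 = 10.1, rate = 9.6+28.3 = 37.9).
Mode = (α−1)/β = 9.1/37.9 = 0.240.
Mean = α/β = 10.1/37.9 = 0.266.
Difference = 0.266 − 0.240 = 0.026.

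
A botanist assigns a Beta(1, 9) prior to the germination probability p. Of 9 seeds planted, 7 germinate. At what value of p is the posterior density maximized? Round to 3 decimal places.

Posterior: Beta(1+7, 9+2) = Beta(8, 11).
Mode = (8−1)/(8+11−2) = 7/17 = 0.412.
Mean = 8/(8+11) = 8/19 = 0.421.
This is the posterior mode — the MAP estimate.

0.412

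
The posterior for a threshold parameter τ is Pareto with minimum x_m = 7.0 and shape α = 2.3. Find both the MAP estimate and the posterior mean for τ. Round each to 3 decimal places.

The Pareto density is strictly decreasing on [x_m, ∞), so the mode is x_m = 7.000.
Mean = α·x_m/(α−1) = 2.3·7.0/1.3 = 12.385.

MAP = 7.000, posterior mean = 12.385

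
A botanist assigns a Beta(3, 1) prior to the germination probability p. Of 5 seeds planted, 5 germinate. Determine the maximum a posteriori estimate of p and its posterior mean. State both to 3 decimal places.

MAP = 1.000; posterior mean = 0.889

Posterior: Beta(3+5, 1+0) = Beta(8, 1).
Since β = 1 ≤ 1 and α > 1, the Beta density is monotone increasing on [0,1]; the mode is at 1.
Mean = 8/(8+1) = 0.889.
The posterior is left-skewed, so the mode exceeds the mean.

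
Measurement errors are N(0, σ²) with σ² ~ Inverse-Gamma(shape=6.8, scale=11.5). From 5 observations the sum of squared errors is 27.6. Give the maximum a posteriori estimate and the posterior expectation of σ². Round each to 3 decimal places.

maximum a posteriori estimate = 2.456, posterior expectation = 3.048

Posterior: Inverse-Gamma(shape = 6.8+5/2 = 9.3, scale = 11.5+27.6/2 = 25.3).
Mode = β/(α+1) = 25.3/10.3 = 2.456.
Mean = β/(α−1) = 25.3/8.3 = 3.048.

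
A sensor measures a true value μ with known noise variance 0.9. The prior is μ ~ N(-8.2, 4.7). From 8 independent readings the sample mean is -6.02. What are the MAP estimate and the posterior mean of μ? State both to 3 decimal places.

Posterior for μ is Normal. Precision-weighted mean: (1/4.7·-8.2 + 8/0.9·-6.02) / (1/4.7 + 8/0.9) = -6.071.
A Normal posterior is symmetric, so mode = mean.

MAP = -6.071; posterior mean = -6.071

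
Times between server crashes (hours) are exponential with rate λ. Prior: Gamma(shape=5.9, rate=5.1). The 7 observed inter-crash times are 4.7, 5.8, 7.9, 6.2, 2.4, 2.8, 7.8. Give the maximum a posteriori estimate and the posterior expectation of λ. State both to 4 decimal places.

Σ times = 37.6. Posterior: Gamma(shape = 5.9+7 = 12.9, rate = 5.1+37.6 = 42.7).
Mode = (α−1)/β = 11.9/42.7 = 0.2787.
Mean = α/β = 12.9/42.7 = 0.3021.

MAP = 0.2787, posterior mean = 0.3021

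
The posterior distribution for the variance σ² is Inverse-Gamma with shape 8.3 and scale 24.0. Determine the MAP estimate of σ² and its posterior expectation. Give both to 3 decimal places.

Mode = β/(α+1) = 24.0/9.3 = 2.581.
Mean = β/(α−1) = 24.0/7.3 = 3.288.
The posterior is right-skewed, so the mean exceeds the mode.

MAP = 2.581; posterior mean = 3.288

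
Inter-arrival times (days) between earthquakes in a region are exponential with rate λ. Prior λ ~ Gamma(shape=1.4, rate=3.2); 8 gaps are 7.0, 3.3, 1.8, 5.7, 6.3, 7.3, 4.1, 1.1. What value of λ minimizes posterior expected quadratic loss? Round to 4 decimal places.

0.2362

Σ times = 36.6. Posterior: Gamma(shape = 1.4+8 = 9.4, rate = 3.2+36.6 = 39.8).
Mode = (α−1)/β = 8.4/39.8 = 0.2111.
Mean = α/β = 9.4/39.8 = 0.2362.
Quadratic loss ⇒ the optimal estimator is the posterior mean.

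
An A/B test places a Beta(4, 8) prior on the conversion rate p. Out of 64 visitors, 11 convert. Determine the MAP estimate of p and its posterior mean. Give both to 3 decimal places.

Posterior: Beta(4+11, 8+53) = Beta(15, 61).
Mode = (15−1)/(15+61−2) = 14/74 = 0.189.
Mean = 15/(15+61) = 15/76 = 0.197.
Right-skewed posterior ⇒ mode < mean.

MAP = 0.189; posterior mean = 0.197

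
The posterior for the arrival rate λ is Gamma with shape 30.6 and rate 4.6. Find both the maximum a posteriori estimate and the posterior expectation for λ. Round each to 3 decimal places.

λ_MAP = 6.435, E[λ|data] = 6.652

Mode = (α−1)/β = 29.6/4.6 = 6.435.
Mean = α/β = 30.6/4.6 = 6.652.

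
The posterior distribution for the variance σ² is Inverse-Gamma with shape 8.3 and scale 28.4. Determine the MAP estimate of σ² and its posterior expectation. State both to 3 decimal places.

Mode = β/(α+1) = 28.4/9.3 = 3.054.
Mean = β/(α−1) = 28.4/7.3 = 3.890.

MAP = 3.054, posterior mean = 3.890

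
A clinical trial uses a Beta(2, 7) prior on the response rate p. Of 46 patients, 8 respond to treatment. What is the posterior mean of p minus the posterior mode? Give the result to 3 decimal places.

Posterior: Beta(2+8, 7+38) = Beta(10, 45).
Mode = (10−1)/(10+45−2) = 9/53 = 0.170.
Mean = 10/(10+45) = 10/55 = 0.182.
Difference = 0.182 − 0.170 = 0.012.

0.012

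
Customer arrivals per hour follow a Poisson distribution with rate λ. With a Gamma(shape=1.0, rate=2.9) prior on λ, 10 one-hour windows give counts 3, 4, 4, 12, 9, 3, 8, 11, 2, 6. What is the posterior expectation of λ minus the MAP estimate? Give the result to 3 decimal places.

0.078

Σ counts = 62. Posterior: Gamma(shape = 1.0+62 = 63.0, rate = 2.9+10 = 12.9).
Mode = (α−1)/β = 62.0/12.9 = 4.806.
Mean = α/β = 63.0/12.9 = 4.884.
Difference = 4.884 − 4.806 = 0.078.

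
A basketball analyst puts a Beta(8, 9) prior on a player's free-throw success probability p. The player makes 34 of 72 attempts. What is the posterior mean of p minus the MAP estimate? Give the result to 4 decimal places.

0.0006

Posterior: Beta(8+34, 9+38) = Beta(42, 47).
Mode = (42−1)/(42+47−2) = 41/87 = 0.4713.
Mean = 42/(42+47) = 42/89 = 0.4719.
Difference = 0.4719 − 0.4713 = 0.0006.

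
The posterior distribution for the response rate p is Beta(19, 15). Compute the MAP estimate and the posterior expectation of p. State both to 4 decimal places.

Mode = (19−1)/(19+15−2) = 18/32 = 0.5625.
Mean = 19/(19+15) = 19/34 = 0.5588.

MAP: 0.5625. Posterior mean: 0.5588.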